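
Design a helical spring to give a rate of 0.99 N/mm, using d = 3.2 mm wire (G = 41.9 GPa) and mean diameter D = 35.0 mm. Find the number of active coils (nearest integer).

N_a = Gd⁴/(8D³k) = (41.9×10³ × 3.2⁴)/(8 × 35.0³ × 0.99)
    = 4.39353e+06 / 339570 = 12.94 → 13 coils

13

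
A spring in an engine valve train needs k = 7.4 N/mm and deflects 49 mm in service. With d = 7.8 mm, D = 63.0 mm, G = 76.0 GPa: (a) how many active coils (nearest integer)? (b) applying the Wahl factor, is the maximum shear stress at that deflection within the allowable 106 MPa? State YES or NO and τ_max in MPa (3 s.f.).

N_a = Gd⁴/(8D³k) = (76.0×10³)(7.8⁴)/(8·63.0³·7.4) = 19 → N_a = 19
Actual rate k = Gd⁴/(8D³·19) = 7.4016 N/mm
Working load F = kδ = 7.4016·49 = 362.68 N
C = 63.0/7.8 = 8.0769; K_W = (4C−1)/(4C−4)+0.615/C = 1.1821
τ_max = K_W·8FD/(πd³) = 1.1821·122.61 = 144.94 MPa
τ_max > 106 MPa → exceeds allowable

(a) 19 coils; (b) NO, τ_max = 145 MPa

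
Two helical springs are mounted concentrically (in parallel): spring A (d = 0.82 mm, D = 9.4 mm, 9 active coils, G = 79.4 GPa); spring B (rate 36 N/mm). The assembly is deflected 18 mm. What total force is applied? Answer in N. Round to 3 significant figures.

k_A = Gd⁴/(8D³N_a) = (79.4×10³)(0.82⁴)/(8·9.4³·9) = 0.60029 N/mm
Parallel: k_eq = 0.60029 + 36 = 36.6 N/mm
F = k_eq·δ = 36.6·18 = 658.81 N

659 N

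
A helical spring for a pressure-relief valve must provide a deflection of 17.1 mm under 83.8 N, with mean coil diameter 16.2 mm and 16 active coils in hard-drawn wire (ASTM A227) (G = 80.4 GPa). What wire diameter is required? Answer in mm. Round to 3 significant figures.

Required rate k = F/δ = 83.8/17.1 = 4.9006 N/mm
d = (8D³N_a·k / G)^(1/4) = (8·16.2³·16·4.9006 / (80.4×10³))^0.25
  = (33.17)^0.25 = 2.3999 mm

2.40 mm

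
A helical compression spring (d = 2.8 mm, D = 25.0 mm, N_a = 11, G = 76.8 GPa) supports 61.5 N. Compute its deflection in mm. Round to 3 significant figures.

k = Gd⁴/(8D³N_a) = (76.8×10³)(2.8⁴)/(8·25.0³·11) = 3.4331 N/mm
δ = F/k = 61.5 / 3.4331 = 17.914 mm

17.9 mm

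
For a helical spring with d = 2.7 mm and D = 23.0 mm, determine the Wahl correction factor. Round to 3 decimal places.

C = D/d = 23.0/2.7 = 8.5185
K_W = (4C−1)/(4C−4) + 0.615/C = 33.074/30.074 + 0.0722 = 1.1719

1.172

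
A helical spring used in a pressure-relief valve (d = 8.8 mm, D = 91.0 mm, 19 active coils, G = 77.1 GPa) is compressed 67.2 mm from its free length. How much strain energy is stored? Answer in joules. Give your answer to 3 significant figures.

k = Gd⁴/(8D³N_a) = (77.1×10³)(8.8⁴)/(8·91.0³·19) = 4.0366 N/mm
U = ½kδ² = 0.5 × 4.0366 × 67.2² = 9114.4 N·mm = 9.1144 J

9.11 J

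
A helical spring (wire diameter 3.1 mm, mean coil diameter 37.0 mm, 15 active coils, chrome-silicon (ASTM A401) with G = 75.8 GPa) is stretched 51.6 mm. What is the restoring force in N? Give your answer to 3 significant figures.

k = Gd⁴/(8D³N_a) = (75.8×10³)(3.1⁴)/(8·37.0³·15) = 1.1517 N/mm
F = k·δ = 1.1517 × 51.6 = 59.426 N

59.4 N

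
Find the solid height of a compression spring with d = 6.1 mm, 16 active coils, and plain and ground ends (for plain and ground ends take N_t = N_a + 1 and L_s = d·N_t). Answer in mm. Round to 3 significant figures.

plain and ground ends: N_t = N_a + 1 = 16 + 1 = 17
L_s = d·N_t = 6.1 × 17 = 103.7 mm

104 mm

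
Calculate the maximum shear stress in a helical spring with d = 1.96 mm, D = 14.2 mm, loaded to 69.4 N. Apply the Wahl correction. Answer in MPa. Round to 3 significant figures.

Spring index C = D/d = 14.2/1.96 = 7.2449
K_W = (4C−1)/(4C−4) + 0.615/C = 27.980/24.980 + 0.0849 = 1.2050
τ₀ = 8FD/(πd³) = 8·69.4·14.2/(π·1.96³) = 7883.84/23.655 = 333.29 MPa
τ_max = K·τ₀ = 1.2050 × 333.29 = 401.61 MPa

402 MPa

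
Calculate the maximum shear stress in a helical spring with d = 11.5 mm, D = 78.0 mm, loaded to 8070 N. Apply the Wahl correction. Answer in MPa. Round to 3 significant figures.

1290 MPa

Spring index C = D/d = 78.0/11.5 = 6.7826
K_W = (4C−1)/(4C−4) + 0.615/C = 26.130/23.130 + 0.0907 = 1.2204
τ₀ = 8FD/(πd³) = 8·8070·78.0/(π·11.5³) = 5.03568e+06/4778 = 1053.9 MPa
τ_max = K·τ₀ = 1.2204 × 1053.9 = 1286.2 MPa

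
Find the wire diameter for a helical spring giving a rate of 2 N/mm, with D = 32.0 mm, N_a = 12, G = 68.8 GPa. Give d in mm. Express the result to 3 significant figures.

3.09 mm

d = (8D³N_a·k / G)^(1/4) = (8·32.0³·12·2 / (68.8×10³))^0.25
  = (91.446)^0.25 = 3.0924 mm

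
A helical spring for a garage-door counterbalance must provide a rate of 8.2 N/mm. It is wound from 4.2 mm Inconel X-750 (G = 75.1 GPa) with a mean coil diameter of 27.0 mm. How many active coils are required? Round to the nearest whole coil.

18

N_a = Gd⁴/(8D³k) = (75.1×10³ × 4.2⁴)/(8 × 27.0³ × 8.2)
    = 2.33688e+07 / 1.2912e+06 = 18.1 → 18 coils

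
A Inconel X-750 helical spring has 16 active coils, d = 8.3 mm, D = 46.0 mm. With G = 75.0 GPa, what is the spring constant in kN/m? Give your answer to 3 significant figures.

28.6 kN/m

k = Gd⁴/(8D³N_a) = (75.0×10³ × 8.3⁴) / (8 × 46.0³ × 16)
  = 3.55937e+08 / 1.2459e+07 = 28.569 N/mm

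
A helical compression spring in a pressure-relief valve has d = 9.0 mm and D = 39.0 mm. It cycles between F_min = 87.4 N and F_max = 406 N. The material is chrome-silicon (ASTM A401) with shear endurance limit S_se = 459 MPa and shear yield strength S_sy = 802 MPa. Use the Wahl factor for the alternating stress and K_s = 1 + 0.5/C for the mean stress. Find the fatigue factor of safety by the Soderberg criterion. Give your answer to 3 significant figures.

8.98

C = D/d = 39.0/9.0 = 4.3333; K_W = (4C−1)/(4C−4)+0.615/C = 1.3669; K_s = 1+0.5/C = 1.1154
F_a = (F_max−F_min)/2 = 159.3 N; F_m = (F_max+F_min)/2 = 246.7 N
τ_a = K_W·8F_aD/(πd³) = 1.3669 × 21.702 = 29.665 MPa
τ_m = K_s·8F_mD/(πd³) = 1.1154 × 33.608 = 37.486 MPa
Soderberg: 1/n_f = τ_a/S_se + τ_m/S_sy = 29.665/459 + 37.486/802 = 0.06463 + 0.04674 = 0.11137
n_f = 1/0.11137 = 8.979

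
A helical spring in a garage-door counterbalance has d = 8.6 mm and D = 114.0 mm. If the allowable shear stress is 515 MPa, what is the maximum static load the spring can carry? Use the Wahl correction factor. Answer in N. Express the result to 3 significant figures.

1020 N

C = D/d = 114.0/8.6 = 13.2558
K_W = (4C−1)/(4C−4) + 0.615/C = 52.023/49.023 + 0.0464 = 1.1076
τ_max = K·8FD/(πd³) → F_max = τ_allow·πd³/(8DK)
F_max = 515·π·8.6³/(8·114.0·1.1076) = 1.0291e+06/1010.1 = 1018.8 N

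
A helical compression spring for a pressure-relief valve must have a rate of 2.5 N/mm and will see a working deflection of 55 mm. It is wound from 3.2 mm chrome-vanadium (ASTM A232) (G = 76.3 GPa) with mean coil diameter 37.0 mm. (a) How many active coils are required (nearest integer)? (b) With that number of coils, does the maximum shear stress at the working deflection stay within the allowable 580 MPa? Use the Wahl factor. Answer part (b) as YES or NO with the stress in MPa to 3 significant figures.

N_a = Gd⁴/(8D³k) = (76.3×10³)(3.2⁴)/(8·37.0³·2.5) = 7.897 → N_a = 8
Actual rate k = Gd⁴/(8D³·8) = 2.468 N/mm
Working load F = kδ = 2.468·55 = 135.74 N
C = 37.0/3.2 = 11.5625; K_W = (4C−1)/(4C−4)+0.615/C = 1.1242
τ_max = K_W·8FD/(πd³) = 1.1242·390.3 = 438.77 MPa
τ_max ≤ 580 MPa → acceptable

(a) 8 coils; (b) YES, τ_max = 439 MPa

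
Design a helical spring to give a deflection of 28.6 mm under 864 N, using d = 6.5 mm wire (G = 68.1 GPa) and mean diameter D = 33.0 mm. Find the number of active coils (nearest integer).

Required rate k = F/δ = 864/28.6 = 30.21 N/mm
N_a = Gd⁴/(8D³k) = (68.1×10³ × 6.5⁴)/(8 × 33.0³ × 30.21)
    = 1.21563e+08 / 8.68519e+06 = 14 → 14 coils

14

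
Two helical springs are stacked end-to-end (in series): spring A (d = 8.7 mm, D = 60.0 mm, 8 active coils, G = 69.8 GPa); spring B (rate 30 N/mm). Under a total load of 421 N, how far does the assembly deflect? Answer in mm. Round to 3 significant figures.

k_A = Gd⁴/(8D³N_a) = (69.8×10³)(8.7⁴)/(8·60.0³·8) = 28.927 N/mm
Series: 1/k_eq = 1/28.927 + 1/30 = 0.067903; k_eq = 14.727 N/mm
δ = F/k_eq = 421/14.727 = 28.587 mm

28.6 mm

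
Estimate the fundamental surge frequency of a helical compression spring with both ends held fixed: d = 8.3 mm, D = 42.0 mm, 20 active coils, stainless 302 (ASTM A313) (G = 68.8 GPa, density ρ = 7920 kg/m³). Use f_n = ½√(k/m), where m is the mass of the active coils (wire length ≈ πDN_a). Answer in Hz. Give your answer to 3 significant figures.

k = Gd⁴/(8D³N_a) = (68.8×10³)(8.3⁴)/(8·42.0³·20) = 27.544 N/mm = 27544 N/m
Wire length L = πDN_a = π·42.0·20 = 2638.9 mm
m = ρ·(πd²/4)·L = 7920 × 54.106×10⁻⁶ m² × 2.6389 m = 1.1308 kg
f_n = ½√(k/m) = 0.5·√(27544/1.1308) = 0.5·√(24357) = 78.034 Hz

78.0 Hz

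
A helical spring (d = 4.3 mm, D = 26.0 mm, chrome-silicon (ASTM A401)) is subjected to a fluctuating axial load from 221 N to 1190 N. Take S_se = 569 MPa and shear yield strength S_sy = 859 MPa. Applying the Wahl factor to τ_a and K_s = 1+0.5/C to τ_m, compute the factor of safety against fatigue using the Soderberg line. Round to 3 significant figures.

C = D/d = 26.0/4.3 = 6.0465; K_W = (4C−1)/(4C−4)+0.615/C = 1.2503; K_s = 1+0.5/C = 1.0827
F_a = (F_max−F_min)/2 = 484.5 N; F_m = (F_max+F_min)/2 = 705.5 N
τ_a = K_W·8F_aD/(πd³) = 1.2503 × 403.46 = 504.46 MPa
τ_m = K_s·8F_mD/(πd³) = 1.0827 × 587.5 = 636.08 MPa
Soderberg: 1/n_f = τ_a/S_se + τ_m/S_sy = 504.46/569 + 636.08/859 = 0.88657 + 0.74049 = 1.6271
n_f = 1/1.6271 = 0.6146

0.615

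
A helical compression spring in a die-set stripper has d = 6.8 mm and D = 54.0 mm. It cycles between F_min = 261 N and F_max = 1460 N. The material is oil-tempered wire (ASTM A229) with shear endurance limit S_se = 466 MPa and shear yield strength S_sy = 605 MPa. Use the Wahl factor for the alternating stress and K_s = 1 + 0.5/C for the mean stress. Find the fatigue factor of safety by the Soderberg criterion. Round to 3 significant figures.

0.753

C = D/d = 54.0/6.8 = 7.9412; K_W = (4C−1)/(4C−4)+0.615/C = 1.1855; K_s = 1+0.5/C = 1.0630
F_a = (F_max−F_min)/2 = 599.5 N; F_m = (F_max+F_min)/2 = 860.5 N
τ_a = K_W·8F_aD/(πd³) = 1.1855 × 262.18 = 310.81 MPa
τ_m = K_s·8F_mD/(πd³) = 1.0630 × 376.32 = 400.01 MPa
Soderberg: 1/n_f = τ_a/S_se + τ_m/S_sy = 310.81/466 + 400.01/605 = 0.66698 + 0.66118 = 1.3282
n_f = 1/1.3282 = 0.7529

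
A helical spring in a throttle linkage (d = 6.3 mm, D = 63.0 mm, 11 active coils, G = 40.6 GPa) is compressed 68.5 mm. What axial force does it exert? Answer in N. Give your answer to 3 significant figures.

k = Gd⁴/(8D³N_a) = (40.6×10³)(6.3⁴)/(8·63.0³·11) = 2.9066 N/mm
F = k·δ = 2.9066 × 68.5 = 199.1 N

199 N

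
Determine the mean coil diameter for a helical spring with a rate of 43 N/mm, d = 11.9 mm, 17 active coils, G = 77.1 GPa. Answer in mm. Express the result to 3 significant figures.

64.2 mm

D = (Gd⁴/(8N_a·k))^(1/3) = (77.1×10³·11.9⁴/(8·17·43))^(1/3)
  = (264384)^(1/3) = 64.1818 mm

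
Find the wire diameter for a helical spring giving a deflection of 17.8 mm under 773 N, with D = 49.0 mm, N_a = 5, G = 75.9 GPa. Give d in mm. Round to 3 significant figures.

7.20 mm

Required rate k = F/δ = 773/17.8 = 43.427 N/mm
d = (8D³N_a·k / G)^(1/4) = (8·49.0³·5·43.427 / (75.9×10³))^0.25
  = (2692.6)^0.25 = 7.2035 mm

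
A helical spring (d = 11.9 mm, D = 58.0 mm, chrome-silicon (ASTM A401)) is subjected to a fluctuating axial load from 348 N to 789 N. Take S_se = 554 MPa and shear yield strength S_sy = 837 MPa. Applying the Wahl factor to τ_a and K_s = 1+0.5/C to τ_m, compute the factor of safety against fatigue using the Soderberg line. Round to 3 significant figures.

C = D/d = 58.0/11.9 = 4.8739; K_W = (4C−1)/(4C−4)+0.615/C = 1.3198; K_s = 1+0.5/C = 1.1026
F_a = (F_max−F_min)/2 = 220.5 N; F_m = (F_max+F_min)/2 = 568.5 N
τ_a = K_W·8F_aD/(πd³) = 1.3198 × 19.326 = 25.506 MPa
τ_m = K_s·8F_mD/(πd³) = 1.1026 × 49.826 = 54.938 MPa
Soderberg: 1/n_f = τ_a/S_se + τ_m/S_sy = 25.506/554 + 54.938/837 = 0.04604 + 0.06564 = 0.11168
n_f = 1/0.11168 = 8.955

8.95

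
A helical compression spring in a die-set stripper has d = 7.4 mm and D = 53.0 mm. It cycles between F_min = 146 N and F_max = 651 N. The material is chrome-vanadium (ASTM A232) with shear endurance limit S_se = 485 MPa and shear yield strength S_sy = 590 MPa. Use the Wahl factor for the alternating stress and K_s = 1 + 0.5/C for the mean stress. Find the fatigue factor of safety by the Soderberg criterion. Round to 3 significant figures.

C = D/d = 53.0/7.4 = 7.1622; K_W = (4C−1)/(4C−4)+0.615/C = 1.2076; K_s = 1+0.5/C = 1.0698
F_a = (F_max−F_min)/2 = 252.5 N; F_m = (F_max+F_min)/2 = 398.5 N
τ_a = K_W·8F_aD/(πd³) = 1.2076 × 84.097 = 101.55 MPa
τ_m = K_s·8F_mD/(πd³) = 1.0698 × 132.72 = 141.99 MPa
Soderberg: 1/n_f = τ_a/S_se + τ_m/S_sy = 101.55/485 + 141.99/590 = 0.20939 + 0.24066 = 0.45005
n_f = 1/0.45005 = 2.222

2.22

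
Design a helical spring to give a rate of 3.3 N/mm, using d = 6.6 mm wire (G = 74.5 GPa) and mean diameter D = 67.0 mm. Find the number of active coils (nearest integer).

18

N_a = Gd⁴/(8D³k) = (74.5×10³ × 6.6⁴)/(8 × 67.0³ × 3.3)
    = 1.41362e+08 / 7.94014e+06 = 17.8 → 18 coils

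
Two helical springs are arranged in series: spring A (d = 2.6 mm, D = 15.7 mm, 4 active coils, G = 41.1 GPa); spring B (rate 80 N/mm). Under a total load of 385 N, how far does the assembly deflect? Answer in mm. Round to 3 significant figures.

k_A = Gd⁴/(8D³N_a) = (41.1×10³)(2.6⁴)/(8·15.7³·4) = 15.167 N/mm
Series: 1/k_eq = 1/15.167 + 1/80 = 0.078435; k_eq = 12.749 N/mm
δ = F/k_eq = 385/12.749 = 30.197 mm

30.2 mm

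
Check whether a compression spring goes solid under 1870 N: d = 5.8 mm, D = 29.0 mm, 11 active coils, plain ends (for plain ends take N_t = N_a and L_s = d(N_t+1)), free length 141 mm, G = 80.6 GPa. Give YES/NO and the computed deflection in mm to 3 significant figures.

NO, δ = 44.0 mm

k = Gd⁴/(8D³N_a) = (80.6×10³)(5.8⁴)/(8·29.0³·11) = 42.498 N/mm
N_t = 11; L_s = 5.8·12 = 69.6 mm; δ_solid = L₀ − L_s = 141 − 69.6 = 71.4 mm
δ = F/k = 1870/42.498 = 44.002 mm
δ < δ_solid → spring does not go solid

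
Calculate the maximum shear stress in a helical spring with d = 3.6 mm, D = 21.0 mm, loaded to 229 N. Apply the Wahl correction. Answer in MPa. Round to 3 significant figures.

Spring index C = D/d = 21.0/3.6 = 5.8333
K_W = (4C−1)/(4C−4) + 0.615/C = 22.333/19.333 + 0.1054 = 1.2606
τ₀ = 8FD/(πd³) = 8·229·21.0/(π·3.6³) = 38472/146.57 = 262.47 MPa
τ_max = K·τ₀ = 1.2606 × 262.47 = 330.88 MPa

331 MPa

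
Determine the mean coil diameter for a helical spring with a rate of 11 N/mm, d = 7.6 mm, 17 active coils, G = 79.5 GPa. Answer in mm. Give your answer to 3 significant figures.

56.2 mm

D = (Gd⁴/(8N_a·k))^(1/3) = (79.5×10³·7.6⁴/(8·17·11))^(1/3)
  = (177292)^(1/3) = 56.1776 mm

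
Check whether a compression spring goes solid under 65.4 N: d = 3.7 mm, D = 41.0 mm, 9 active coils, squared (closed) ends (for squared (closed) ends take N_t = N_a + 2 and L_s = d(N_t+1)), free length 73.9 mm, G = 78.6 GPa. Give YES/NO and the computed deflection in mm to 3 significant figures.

k = Gd⁴/(8D³N_a) = (78.6×10³)(3.7⁴)/(8·41.0³·9) = 2.9686 N/mm
N_t = 11; L_s = 3.7·12 = 44.4 mm; δ_solid = L₀ − L_s = 73.9 − 44.4 = 29.5 mm
δ = F/k = 65.4/2.9686 = 22.031 mm
δ < δ_solid → spring does not go solid

NO, δ = 22.0 mm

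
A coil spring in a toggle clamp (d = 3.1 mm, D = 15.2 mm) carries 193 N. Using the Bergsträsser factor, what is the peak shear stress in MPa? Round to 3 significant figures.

Spring index C = D/d = 15.2/3.1 = 4.9032
K_B = (4C+2)/(4C−3) = 21.613/16.613 = 1.3010
τ₀ = 8FD/(πd³) = 8·193·15.2/(π·3.1³) = 23468.8/93.591 = 250.76 MPa
τ_max = K·τ₀ = 1.3010 × 250.76 = 326.23 MPa

326 MPa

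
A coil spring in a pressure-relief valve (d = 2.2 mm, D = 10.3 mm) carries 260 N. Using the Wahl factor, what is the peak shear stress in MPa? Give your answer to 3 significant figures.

855 MPa

Spring index C = D/d = 10.3/2.2 = 4.6818
K_W = (4C−1)/(4C−4) + 0.615/C = 17.727/14.727 + 0.1314 = 1.3351
τ₀ = 8FD/(πd³) = 8·260·10.3/(π·2.2³) = 21424/33.452 = 640.45 MPa
τ_max = K·τ₀ = 1.3351 × 640.45 = 855.04 MPa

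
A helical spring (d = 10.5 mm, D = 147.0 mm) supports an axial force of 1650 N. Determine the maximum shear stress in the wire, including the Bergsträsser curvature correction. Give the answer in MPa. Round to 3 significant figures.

584 MPa

Spring index C = D/d = 147.0/10.5 = 14.0000
K_B = (4C+2)/(4C−3) = 58.000/53.000 = 1.0943
τ₀ = 8FD/(πd³) = 8·1650·147.0/(π·10.5³) = 1.9404e+06/3636.8 = 533.55 MPa
τ_max = K·τ₀ = 1.0943 × 533.55 = 583.88 MPa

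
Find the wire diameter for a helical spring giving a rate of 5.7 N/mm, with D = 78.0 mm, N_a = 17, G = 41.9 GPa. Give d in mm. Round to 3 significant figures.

d = (8D³N_a·k / G)^(1/4) = (8·78.0³·17·5.7 / (41.9×10³))^0.25
  = (8779.8)^0.25 = 9.6799 mm

9.68 mm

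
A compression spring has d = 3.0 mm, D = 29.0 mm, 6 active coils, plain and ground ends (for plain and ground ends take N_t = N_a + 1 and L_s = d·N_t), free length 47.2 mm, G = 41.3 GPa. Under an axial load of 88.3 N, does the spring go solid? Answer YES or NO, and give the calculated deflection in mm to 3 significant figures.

YES, δ = 30.9 mm

k = Gd⁴/(8D³N_a) = (41.3×10³)(3.0⁴)/(8·29.0³·6) = 2.8576 N/mm
N_t = 7; L_s = 3.0·7 = 21 mm; δ_solid = L₀ − L_s = 47.2 − 21 = 26.2 mm
δ = F/k = 88.3/2.8576 = 30.9 mm
δ ≥ δ_solid → spring goes solid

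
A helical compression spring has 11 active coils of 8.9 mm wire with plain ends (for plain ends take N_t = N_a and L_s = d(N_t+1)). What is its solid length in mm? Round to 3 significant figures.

plain ends: N_t = N_a = 11
L_s = d·(N_t+1) = 8.9 × 12 = 106.8 mm

107 mm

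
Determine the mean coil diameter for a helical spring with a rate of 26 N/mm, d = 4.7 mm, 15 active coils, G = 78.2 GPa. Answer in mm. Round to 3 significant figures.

D = (Gd⁴/(8N_a·k))^(1/3) = (78.2×10³·4.7⁴/(8·15·26))^(1/3)
  = (12230.5)^(1/3) = 23.0399 mm

23.0 mm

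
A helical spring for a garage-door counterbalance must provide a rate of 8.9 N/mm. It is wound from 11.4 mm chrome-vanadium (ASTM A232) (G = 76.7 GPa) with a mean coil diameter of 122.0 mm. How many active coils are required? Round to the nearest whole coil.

10

N_a = Gd⁴/(8D³k) = (76.7×10³ × 11.4⁴)/(8 × 122.0³ × 8.9)
    = 1.29543e+09 / 1.29288e+08 = 10.02 → 10 coils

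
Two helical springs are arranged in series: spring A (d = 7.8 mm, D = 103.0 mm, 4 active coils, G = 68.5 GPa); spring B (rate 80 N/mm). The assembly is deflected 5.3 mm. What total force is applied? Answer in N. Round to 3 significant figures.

k_A = Gd⁴/(8D³N_a) = (68.5×10³)(7.8⁴)/(8·103.0³·4) = 7.2512 N/mm
Series: 1/k_eq = 1/7.2512 + 1/80 = 0.15041; k_eq = 6.6485 N/mm
F = k_eq·δ = 6.6485·5.3 = 35.237 N

35.2 N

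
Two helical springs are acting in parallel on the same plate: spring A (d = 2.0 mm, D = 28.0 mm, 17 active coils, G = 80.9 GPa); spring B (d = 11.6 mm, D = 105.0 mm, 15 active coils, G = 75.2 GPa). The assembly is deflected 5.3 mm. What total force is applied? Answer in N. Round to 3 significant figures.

54.2 N

k_A = Gd⁴/(8D³N_a) = (80.9×10³)(2.0⁴)/(8·28.0³·17) = 0.43357 N/mm
k_B = Gd⁴/(8D³N_a) = (75.2×10³)(11.6⁴)/(8·105.0³·15) = 9.8017 N/mm
Parallel: k_eq = 0.43357 + 9.8017 = 10.235 N/mm
F = k_eq·δ = 10.235·5.3 = 54.247 N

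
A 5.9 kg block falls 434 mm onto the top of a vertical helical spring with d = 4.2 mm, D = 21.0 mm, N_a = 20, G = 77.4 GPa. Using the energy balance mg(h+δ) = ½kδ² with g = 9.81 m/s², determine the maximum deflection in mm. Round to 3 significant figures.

59.3 mm

k = Gd⁴/(8D³N_a) = (77.4×10³)(4.2⁴)/(8·21.0³·20) = 16.254 N/mm
W = mg = 5.9 × 9.81 = 57.879 N
½kδ² − Wδ − Wh = 0 → δ = (W + √(W² + 2kWh))/k
δ = (57.879 + √(3350 + 816584))/16.254 = (57.879 + 905.5)/16.254 = 59.27 mm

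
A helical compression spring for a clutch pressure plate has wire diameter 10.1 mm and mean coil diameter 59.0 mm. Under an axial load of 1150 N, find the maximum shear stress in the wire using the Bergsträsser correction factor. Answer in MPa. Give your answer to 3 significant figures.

Spring index C = D/d = 59.0/10.1 = 5.8416
K_B = (4C+2)/(4C−3) = 25.366/20.366 = 1.2455
τ₀ = 8FD/(πd³) = 8·1150·59.0/(π·10.1³) = 542800/3236.8 = 167.7 MPa
τ_max = K·τ₀ = 1.2455 × 167.7 = 208.87 MPa

209 MPa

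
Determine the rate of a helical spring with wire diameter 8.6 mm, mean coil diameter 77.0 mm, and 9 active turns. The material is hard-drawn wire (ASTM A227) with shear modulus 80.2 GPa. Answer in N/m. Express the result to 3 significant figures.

k = Gd⁴/(8D³N_a) = (80.2×10³ × 8.6⁴) / (8 × 77.0³ × 9)
  = 4.38701e+08 / 3.28704e+07 = 13.346 N/mm = 13346 N/m

13300 N/m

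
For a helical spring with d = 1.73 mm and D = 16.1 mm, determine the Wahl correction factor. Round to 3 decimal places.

1.156

C = D/d = 16.1/1.73 = 9.3064
K_W = (4C−1)/(4C−4) + 0.615/C = 36.225/33.225 + 0.0661 = 1.1564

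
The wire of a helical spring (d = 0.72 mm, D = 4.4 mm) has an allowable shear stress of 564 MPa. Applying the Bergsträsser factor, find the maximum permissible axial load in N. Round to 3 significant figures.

15.2 N

C = D/d = 4.4/0.72 = 6.1111
K_B = (4C+2)/(4C−3) = 26.444/21.444 = 1.2332
τ_max = K·8FD/(πd³) → F_max = τ_allow·πd³/(8DK)
F_max = 564·π·0.72³/(8·4.4·1.2332) = 661.34/43.407 = 15.236 N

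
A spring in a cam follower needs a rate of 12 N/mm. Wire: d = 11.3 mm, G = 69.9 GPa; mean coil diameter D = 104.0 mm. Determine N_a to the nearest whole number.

N_a = Gd⁴/(8D³k) = (69.9×10³ × 11.3⁴)/(8 × 104.0³ × 12)
    = 1.1397e+09 / 1.07987e+08 = 10.55 → 11 coils

11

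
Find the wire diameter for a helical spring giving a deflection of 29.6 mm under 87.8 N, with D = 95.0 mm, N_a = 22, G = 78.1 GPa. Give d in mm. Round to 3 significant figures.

8.70 mm

Required rate k = F/δ = 87.8/29.6 = 2.9662 N/mm
d = (8D³N_a·k / G)^(1/4) = (8·95.0³·22·2.9662 / (78.1×10³))^0.25
  = (5731.1)^0.25 = 8.7008 mm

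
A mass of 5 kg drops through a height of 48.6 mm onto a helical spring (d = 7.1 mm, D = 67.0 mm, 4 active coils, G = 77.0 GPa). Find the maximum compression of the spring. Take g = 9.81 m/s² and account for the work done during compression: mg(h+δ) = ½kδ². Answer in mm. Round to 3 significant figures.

k = Gd⁴/(8D³N_a) = (77.0×10³)(7.1⁴)/(8·67.0³·4) = 20.331 N/mm
W = mg = 5 × 9.81 = 49.05 N
½kδ² − Wδ − Wh = 0 → δ = (W + √(W² + 2kWh))/k
δ = (49.05 + √(2405.9 + 96929.3))/20.331 = (49.05 + 315.17)/20.331 = 17.915 mm

17.9 mm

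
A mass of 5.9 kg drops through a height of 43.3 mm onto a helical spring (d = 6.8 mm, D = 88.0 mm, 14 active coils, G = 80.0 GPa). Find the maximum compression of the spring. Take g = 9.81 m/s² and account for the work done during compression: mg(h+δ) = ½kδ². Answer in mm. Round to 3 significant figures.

k = Gd⁴/(8D³N_a) = (80.0×10³)(6.8⁴)/(8·88.0³·14) = 2.2411 N/mm
W = mg = 5.9 × 9.81 = 57.879 N
½kδ² − Wδ − Wh = 0 → δ = (W + √(W² + 2kWh))/k
δ = (57.879 + √(3350 + 11233.1))/2.2411 = (57.879 + 120.76)/2.2411 = 79.711 mm

79.7 mm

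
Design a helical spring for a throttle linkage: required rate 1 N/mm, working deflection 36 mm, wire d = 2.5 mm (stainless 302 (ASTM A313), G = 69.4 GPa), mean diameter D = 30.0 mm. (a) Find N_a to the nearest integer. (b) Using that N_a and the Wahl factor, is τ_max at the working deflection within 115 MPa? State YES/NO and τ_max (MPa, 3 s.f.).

N_a = Gd⁴/(8D³k) = (69.4×10³)(2.5⁴)/(8·30.0³·1) = 12.55 → N_a = 13
Actual rate k = Gd⁴/(8D³·13) = 0.96543 N/mm
Working load F = kδ = 0.96543·36 = 34.756 N
C = 30.0/2.5 = 12.0000; K_W = (4C−1)/(4C−4)+0.615/C = 1.1194
τ_max = K_W·8FD/(πd³) = 1.1194·169.93 = 190.22 MPa
τ_max > 115 MPa → exceeds allowable

(a) 13 coils; (b) NO, τ_max = 190 MPa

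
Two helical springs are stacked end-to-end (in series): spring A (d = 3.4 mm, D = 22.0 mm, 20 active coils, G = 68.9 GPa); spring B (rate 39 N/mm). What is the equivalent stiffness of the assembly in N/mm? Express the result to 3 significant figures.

4.75 N/mm

k_A = Gd⁴/(8D³N_a) = (68.9×10³)(3.4⁴)/(8·22.0³·20) = 5.4044 N/mm
Series: 1/k_eq = 1/5.4044 + 1/39 = 0.21068; k_eq = 4.7466 N/mm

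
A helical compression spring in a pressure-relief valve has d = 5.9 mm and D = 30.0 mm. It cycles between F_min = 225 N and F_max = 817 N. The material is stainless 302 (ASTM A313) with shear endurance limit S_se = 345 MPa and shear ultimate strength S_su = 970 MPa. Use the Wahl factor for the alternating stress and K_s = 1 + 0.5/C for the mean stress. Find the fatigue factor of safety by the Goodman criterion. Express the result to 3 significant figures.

1.57

C = D/d = 30.0/5.9 = 5.0847; K_W = (4C−1)/(4C−4)+0.615/C = 1.3046; K_s = 1+0.5/C = 1.0983
F_a = (F_max−F_min)/2 = 296 N; F_m = (F_max+F_min)/2 = 521 N
τ_a = K_W·8F_aD/(πd³) = 1.3046 × 110.1 = 143.64 MPa
τ_m = K_s·8F_mD/(πd³) = 1.0983 × 193.8 = 212.85 MPa
Goodman: 1/n_f = τ_a/S_se + τ_m/S_su = 143.64/345 + 212.85/970 = 0.41633 + 0.21943 = 0.63577
n_f = 1/0.63577 = 1.573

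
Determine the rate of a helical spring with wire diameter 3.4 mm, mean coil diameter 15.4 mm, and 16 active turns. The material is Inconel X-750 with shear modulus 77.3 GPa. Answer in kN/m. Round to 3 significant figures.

k = Gd⁴/(8D³N_a) = (77.3×10³ × 3.4⁴) / (8 × 15.4³ × 16)
  = 1.03299e+07 / 467490 = 22.096 N/mm

22.1 kN/m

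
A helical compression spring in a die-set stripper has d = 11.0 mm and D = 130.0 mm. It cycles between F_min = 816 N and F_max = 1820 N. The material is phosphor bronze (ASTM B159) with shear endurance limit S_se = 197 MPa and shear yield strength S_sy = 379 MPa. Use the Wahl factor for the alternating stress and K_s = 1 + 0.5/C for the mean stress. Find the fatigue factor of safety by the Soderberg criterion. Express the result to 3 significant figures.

C = D/d = 130.0/11.0 = 11.8182; K_W = (4C−1)/(4C−4)+0.615/C = 1.1214; K_s = 1+0.5/C = 1.0423
F_a = (F_max−F_min)/2 = 502 N; F_m = (F_max+F_min)/2 = 1318 N
τ_a = K_W·8F_aD/(πd³) = 1.1214 × 124.86 = 140.01 MPa
τ_m = K_s·8F_mD/(πd³) = 1.0423 × 327.81 = 341.68 MPa
Soderberg: 1/n_f = τ_a/S_se + τ_m/S_sy = 140.01/197 + 341.68/379 = 0.71071 + 0.90152 = 1.6122
n_f = 1/1.6122 = 0.6203

0.620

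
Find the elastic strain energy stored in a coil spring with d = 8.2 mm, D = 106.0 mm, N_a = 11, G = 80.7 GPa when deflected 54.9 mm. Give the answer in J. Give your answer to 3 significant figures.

5.25 J

k = Gd⁴/(8D³N_a) = (80.7×10³)(8.2⁴)/(8·106.0³·11) = 3.4812 N/mm
U = ½kδ² = 0.5 × 3.4812 × 54.9² = 5246.2 N·mm = 5.2462 J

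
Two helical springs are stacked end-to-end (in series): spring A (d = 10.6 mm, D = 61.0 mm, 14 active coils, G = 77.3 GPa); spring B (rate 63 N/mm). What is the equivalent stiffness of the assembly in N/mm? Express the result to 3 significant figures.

23.9 N/mm

k_A = Gd⁴/(8D³N_a) = (77.3×10³)(10.6⁴)/(8·61.0³·14) = 38.388 N/mm
Series: 1/k_eq = 1/38.388 + 1/63 = 0.041923; k_eq = 23.853 N/mm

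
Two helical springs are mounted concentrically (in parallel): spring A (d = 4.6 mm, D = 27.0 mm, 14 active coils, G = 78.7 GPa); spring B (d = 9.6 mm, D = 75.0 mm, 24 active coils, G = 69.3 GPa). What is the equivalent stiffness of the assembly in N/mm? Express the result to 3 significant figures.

23.3 N/mm

k_A = Gd⁴/(8D³N_a) = (78.7×10³)(4.6⁴)/(8·27.0³·14) = 15.984 N/mm
k_B = Gd⁴/(8D³N_a) = (69.3×10³)(9.6⁴)/(8·75.0³·24) = 7.2666 N/mm
Parallel: k_eq = 15.984 + 7.2666 = 23.251 N/mm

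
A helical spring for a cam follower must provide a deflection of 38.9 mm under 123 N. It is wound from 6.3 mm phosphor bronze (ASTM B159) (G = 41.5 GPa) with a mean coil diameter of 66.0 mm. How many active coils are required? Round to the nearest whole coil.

9

Required rate k = F/δ = 123/38.9 = 3.162 N/mm
N_a = Gd⁴/(8D³k) = (41.5×10³ × 6.3⁴)/(8 × 66.0³ × 3.162)
    = 6.53748e+07 / 7.27239e+06 = 8.989 → 9 coils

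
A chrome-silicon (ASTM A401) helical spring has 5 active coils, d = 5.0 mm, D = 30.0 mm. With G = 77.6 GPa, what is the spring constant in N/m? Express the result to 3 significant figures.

44900 N/m

k = Gd⁴/(8D³N_a) = (77.6×10³ × 5.0⁴) / (8 × 30.0³ × 5)
  = 4.85e+07 / 1.08e+06 = 44.907 N/mm = 44907 N/m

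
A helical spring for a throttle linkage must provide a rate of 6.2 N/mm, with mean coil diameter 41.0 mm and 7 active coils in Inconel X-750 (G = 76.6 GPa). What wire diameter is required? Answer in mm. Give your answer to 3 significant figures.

4.20 mm

d = (8D³N_a·k / G)^(1/4) = (8·41.0³·7·6.2 / (76.6×10³))^0.25
  = (312.39)^0.25 = 4.2041 mm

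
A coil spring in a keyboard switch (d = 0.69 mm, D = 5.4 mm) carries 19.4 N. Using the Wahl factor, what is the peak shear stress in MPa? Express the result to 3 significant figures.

Spring index C = D/d = 5.4/0.69 = 7.8261
K_W = (4C−1)/(4C−4) + 0.615/C = 30.304/27.304 + 0.0786 = 1.1885
τ₀ = 8FD/(πd³) = 8·19.4·5.4/(π·0.69³) = 838.08/1.032 = 812.06 MPa
τ_max = K·τ₀ = 1.1885 × 812.06 = 965.1 MPa

965 MPa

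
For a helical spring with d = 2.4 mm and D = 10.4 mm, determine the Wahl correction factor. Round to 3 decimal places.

1.367

C = D/d = 10.4/2.4 = 4.3333
K_W = (4C−1)/(4C−4) + 0.615/C = 16.333/13.333 + 0.1419 = 1.3669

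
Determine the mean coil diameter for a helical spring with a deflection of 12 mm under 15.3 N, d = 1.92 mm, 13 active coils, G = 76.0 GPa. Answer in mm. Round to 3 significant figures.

Required rate k = F/δ = 15.3/12 = 1.275 N/mm
D = (Gd⁴/(8N_a·k))^(1/3) = (76.0×10³·1.92⁴/(8·13·1.275))^(1/3)
  = (7788.88)^(1/3) = 19.8225 mm

19.8 mm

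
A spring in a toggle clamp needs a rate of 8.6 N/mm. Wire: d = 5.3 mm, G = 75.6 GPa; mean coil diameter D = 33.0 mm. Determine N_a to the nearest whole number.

24

N_a = Gd⁴/(8D³k) = (75.6×10³ × 5.3⁴)/(8 × 33.0³ × 8.6)
    = 5.9652e+07 / 2.47247e+06 = 24.13 → 24 coils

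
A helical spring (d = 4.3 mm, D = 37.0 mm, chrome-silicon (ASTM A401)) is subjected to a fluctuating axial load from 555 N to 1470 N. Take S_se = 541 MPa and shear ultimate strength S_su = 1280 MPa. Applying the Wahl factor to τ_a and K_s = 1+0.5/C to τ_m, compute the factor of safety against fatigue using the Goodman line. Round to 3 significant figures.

0.462

C = D/d = 37.0/4.3 = 8.6047; K_W = (4C−1)/(4C−4)+0.615/C = 1.1701; K_s = 1+0.5/C = 1.0581
F_a = (F_max−F_min)/2 = 457.5 N; F_m = (F_max+F_min)/2 = 1012.5 N
τ_a = K_W·8F_aD/(πd³) = 1.1701 × 542.16 = 634.38 MPa
τ_m = K_s·8F_mD/(πd³) = 1.0581 × 1199.9 = 1269.6 MPa
Goodman: 1/n_f = τ_a/S_se + τ_m/S_su = 634.38/541 + 1269.6/1280 = 1.17261 + 0.99186 = 2.1645
n_f = 1/2.1645 = 0.462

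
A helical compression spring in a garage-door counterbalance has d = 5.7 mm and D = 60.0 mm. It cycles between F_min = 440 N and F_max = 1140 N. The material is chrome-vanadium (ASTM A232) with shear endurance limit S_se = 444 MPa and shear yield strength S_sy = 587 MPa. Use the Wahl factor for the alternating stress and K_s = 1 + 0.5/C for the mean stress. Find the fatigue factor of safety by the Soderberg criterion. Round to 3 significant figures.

0.526

C = D/d = 60.0/5.7 = 10.5263; K_W = (4C−1)/(4C−4)+0.615/C = 1.1372; K_s = 1+0.5/C = 1.0475
F_a = (F_max−F_min)/2 = 350 N; F_m = (F_max+F_min)/2 = 790 N
τ_a = K_W·8F_aD/(πd³) = 1.1372 × 288.76 = 328.36 MPa
τ_m = K_s·8F_mD/(πd³) = 1.0475 × 651.77 = 682.73 MPa
Soderberg: 1/n_f = τ_a/S_se + τ_m/S_sy = 328.36/444 + 682.73/587 = 0.73956 + 1.16308 = 1.9026
n_f = 1/1.9026 = 0.5256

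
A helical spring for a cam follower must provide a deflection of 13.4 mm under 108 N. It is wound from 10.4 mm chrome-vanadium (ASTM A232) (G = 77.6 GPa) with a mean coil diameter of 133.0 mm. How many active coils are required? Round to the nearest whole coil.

Required rate k = F/δ = 108/13.4 = 8.0597 N/mm
N_a = Gd⁴/(8D³k) = (77.6×10³ × 10.4⁴)/(8 × 133.0³ × 8.0597)
    = 9.0781e+08 / 1.51692e+08 = 5.985 → 6 coils

6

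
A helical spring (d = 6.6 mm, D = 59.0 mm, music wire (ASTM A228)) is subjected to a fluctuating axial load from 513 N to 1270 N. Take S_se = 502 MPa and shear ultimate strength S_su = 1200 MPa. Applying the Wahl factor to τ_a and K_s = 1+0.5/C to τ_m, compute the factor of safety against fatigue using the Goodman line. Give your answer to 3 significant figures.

1.15

C = D/d = 59.0/6.6 = 8.9394; K_W = (4C−1)/(4C−4)+0.615/C = 1.1633; K_s = 1+0.5/C = 1.0559
F_a = (F_max−F_min)/2 = 378.5 N; F_m = (F_max+F_min)/2 = 891.5 N
τ_a = K_W·8F_aD/(πd³) = 1.1633 × 197.8 = 230.09 MPa
τ_m = K_s·8F_mD/(πd³) = 1.0559 × 465.89 = 491.95 MPa
Goodman: 1/n_f = τ_a/S_se + τ_m/S_su = 230.09/502 + 491.95/1200 = 0.45835 + 0.40996 = 0.86831
n_f = 1/0.86831 = 1.152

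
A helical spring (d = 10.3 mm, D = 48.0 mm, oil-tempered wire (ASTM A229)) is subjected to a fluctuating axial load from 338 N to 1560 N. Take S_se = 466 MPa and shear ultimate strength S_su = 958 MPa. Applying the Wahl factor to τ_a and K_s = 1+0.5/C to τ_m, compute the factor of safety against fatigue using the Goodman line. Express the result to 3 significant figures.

C = D/d = 48.0/10.3 = 4.6602; K_W = (4C−1)/(4C−4)+0.615/C = 1.3369; K_s = 1+0.5/C = 1.1073
F_a = (F_max−F_min)/2 = 611 N; F_m = (F_max+F_min)/2 = 949 N
τ_a = K_W·8F_aD/(πd³) = 1.3369 × 68.346 = 91.37 MPa
τ_m = K_s·8F_mD/(πd³) = 1.1073 × 106.15 = 117.54 MPa
Goodman: 1/n_f = τ_a/S_se + τ_m/S_su = 91.37/466 + 117.54/958 = 0.19607 + 0.12270 = 0.31877
n_f = 1/0.31877 = 3.137

3.14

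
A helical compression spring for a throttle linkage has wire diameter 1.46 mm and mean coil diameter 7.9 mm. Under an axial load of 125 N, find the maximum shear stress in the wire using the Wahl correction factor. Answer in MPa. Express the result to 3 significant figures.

1040 MPa

Spring index C = D/d = 7.9/1.46 = 5.4110
K_W = (4C−1)/(4C−4) + 0.615/C = 20.644/17.644 + 0.1137 = 1.2837
τ₀ = 8FD/(πd³) = 8·125·7.9/(π·1.46³) = 7900/9.7771 = 808.01 MPa
τ_max = K·τ₀ = 1.2837 × 808.01 = 1037.2 MPa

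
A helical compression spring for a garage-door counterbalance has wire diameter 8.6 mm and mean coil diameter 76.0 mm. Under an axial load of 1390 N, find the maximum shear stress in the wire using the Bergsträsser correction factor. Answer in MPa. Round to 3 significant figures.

488 MPa

Spring index C = D/d = 76.0/8.6 = 8.8372
K_B = (4C+2)/(4C−3) = 37.349/32.349 = 1.1546
τ₀ = 8FD/(πd³) = 8·1390·76.0/(π·8.6³) = 845120/1998.2 = 422.93 MPa
τ_max = K·τ₀ = 1.1546 × 422.93 = 488.31 MPa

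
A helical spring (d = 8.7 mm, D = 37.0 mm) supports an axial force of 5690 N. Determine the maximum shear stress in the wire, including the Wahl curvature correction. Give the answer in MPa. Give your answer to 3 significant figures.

1120 MPa

Spring index C = D/d = 37.0/8.7 = 4.2529
K_W = (4C−1)/(4C−4) + 0.615/C = 16.011/13.011 + 0.1446 = 1.3752
τ₀ = 8FD/(πd³) = 8·5690·37.0/(π·8.7³) = 1.68424e+06/2068.7 = 814.13 MPa
τ_max = K·τ₀ = 1.3752 × 814.13 = 1119.6 MPa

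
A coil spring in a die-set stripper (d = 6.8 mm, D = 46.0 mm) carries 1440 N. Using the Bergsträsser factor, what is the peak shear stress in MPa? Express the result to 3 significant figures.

Spring index C = D/d = 46.0/6.8 = 6.7647
K_B = (4C+2)/(4C−3) = 29.059/24.059 = 1.2078
τ₀ = 8FD/(πd³) = 8·1440·46.0/(π·6.8³) = 529920/987.82 = 536.46 MPa
τ_max = K·τ₀ = 1.2078 × 536.46 = 647.94 MPa

648 MPa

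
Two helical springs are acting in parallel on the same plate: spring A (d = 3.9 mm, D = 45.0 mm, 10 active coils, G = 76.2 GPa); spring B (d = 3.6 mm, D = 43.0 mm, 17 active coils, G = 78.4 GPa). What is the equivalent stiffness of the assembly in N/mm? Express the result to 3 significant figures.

k_A = Gd⁴/(8D³N_a) = (76.2×10³)(3.9⁴)/(8·45.0³·10) = 2.4182 N/mm
k_B = Gd⁴/(8D³N_a) = (78.4×10³)(3.6⁴)/(8·43.0³·17) = 1.2178 N/mm
Parallel: k_eq = 2.4182 + 1.2178 = 3.636 N/mm

3.64 N/mm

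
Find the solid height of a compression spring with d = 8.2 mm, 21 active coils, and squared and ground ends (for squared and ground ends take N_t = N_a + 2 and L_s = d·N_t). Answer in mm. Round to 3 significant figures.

189 mm

squared and ground ends: N_t = N_a + 2 = 21 + 2 = 23
L_s = d·N_t = 8.2 × 23 = 188.6 mm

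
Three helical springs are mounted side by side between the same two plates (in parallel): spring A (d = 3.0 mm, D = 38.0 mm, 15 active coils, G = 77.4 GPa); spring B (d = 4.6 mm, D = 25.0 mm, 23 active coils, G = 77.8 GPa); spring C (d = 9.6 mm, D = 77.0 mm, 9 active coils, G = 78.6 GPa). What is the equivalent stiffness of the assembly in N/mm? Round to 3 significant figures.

k_A = Gd⁴/(8D³N_a) = (77.4×10³)(3.0⁴)/(8·38.0³·15) = 0.95212 N/mm
k_B = Gd⁴/(8D³N_a) = (77.8×10³)(4.6⁴)/(8·25.0³·23) = 12.116 N/mm
k_C = Gd⁴/(8D³N_a) = (78.6×10³)(9.6⁴)/(8·77.0³·9) = 20.31 N/mm
Parallel: k_eq = 0.95212 + 12.116 + 20.31 = 33.378 N/mm

33.4 N/mm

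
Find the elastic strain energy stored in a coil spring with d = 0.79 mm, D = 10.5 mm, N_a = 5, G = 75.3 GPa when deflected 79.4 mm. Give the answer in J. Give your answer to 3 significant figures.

k = Gd⁴/(8D³N_a) = (75.3×10³)(0.79⁴)/(8·10.5³·5) = 0.6334 N/mm
U = ½kδ² = 0.5 × 0.6334 × 79.4² = 1996.6 N·mm = 1.9966 J

2.00 J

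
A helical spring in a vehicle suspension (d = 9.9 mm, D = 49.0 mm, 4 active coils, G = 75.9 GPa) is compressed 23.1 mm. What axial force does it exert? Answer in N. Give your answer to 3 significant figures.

4470 N

k = Gd⁴/(8D³N_a) = (75.9×10³)(9.9⁴)/(8·49.0³·4) = 193.66 N/mm
F = k·δ = 193.66 × 23.1 = 4473.6 N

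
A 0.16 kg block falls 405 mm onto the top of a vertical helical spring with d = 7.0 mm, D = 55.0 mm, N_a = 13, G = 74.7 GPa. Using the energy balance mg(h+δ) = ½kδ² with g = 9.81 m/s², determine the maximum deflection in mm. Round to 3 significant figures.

11.2 mm

k = Gd⁴/(8D³N_a) = (74.7×10³)(7.0⁴)/(8·55.0³·13) = 10.366 N/mm
W = mg = 0.16 × 9.81 = 1.5696 N
½kδ² − Wδ − Wh = 0 → δ = (W + √(W² + 2kWh))/k
δ = (1.5696 + √(2.4636 + 13178.5))/10.366 = (1.5696 + 114.81)/10.366 = 11.227 mm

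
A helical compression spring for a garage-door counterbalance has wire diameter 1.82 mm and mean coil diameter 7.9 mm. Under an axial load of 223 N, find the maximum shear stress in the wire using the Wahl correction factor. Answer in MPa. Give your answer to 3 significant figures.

Spring index C = D/d = 7.9/1.82 = 4.3407
K_W = (4C−1)/(4C−4) + 0.615/C = 16.363/13.363 + 0.1417 = 1.3662
τ₀ = 8FD/(πd³) = 8·223·7.9/(π·1.82³) = 14093.6/18.939 = 744.15 MPa
τ_max = K·τ₀ = 1.3662 × 744.15 = 1016.6 MPa

1020 MPa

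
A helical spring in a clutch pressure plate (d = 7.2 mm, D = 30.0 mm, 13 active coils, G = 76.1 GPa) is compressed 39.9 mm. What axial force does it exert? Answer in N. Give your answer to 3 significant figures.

k = Gd⁴/(8D³N_a) = (76.1×10³)(7.2⁴)/(8·30.0³·13) = 72.831 N/mm
F = k·δ = 72.831 × 39.9 = 2906 N

2910 N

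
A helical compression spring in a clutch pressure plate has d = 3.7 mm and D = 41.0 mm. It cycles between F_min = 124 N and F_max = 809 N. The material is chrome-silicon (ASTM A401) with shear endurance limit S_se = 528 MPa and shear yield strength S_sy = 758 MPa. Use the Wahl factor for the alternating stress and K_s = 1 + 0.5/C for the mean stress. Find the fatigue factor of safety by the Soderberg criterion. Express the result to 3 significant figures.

C = D/d = 41.0/3.7 = 11.0811; K_W = (4C−1)/(4C−4)+0.615/C = 1.1299; K_s = 1+0.5/C = 1.0451
F_a = (F_max−F_min)/2 = 342.5 N; F_m = (F_max+F_min)/2 = 466.5 N
τ_a = K_W·8F_aD/(πd³) = 1.1299 × 705.96 = 797.66 MPa
τ_m = K_s·8F_mD/(πd³) = 1.0451 × 961.55 = 1004.9 MPa
Soderberg: 1/n_f = τ_a/S_se + τ_m/S_sy = 797.66/528 + 1004.9/758 = 1.51072 + 1.32577 = 2.8365
n_f = 1/2.8365 = 0.3525

0.353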